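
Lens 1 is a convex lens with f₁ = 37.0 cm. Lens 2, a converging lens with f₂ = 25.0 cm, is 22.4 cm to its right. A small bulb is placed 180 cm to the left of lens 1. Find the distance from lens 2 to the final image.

Lens 1: 1/d_i1 = 1/f₁ − 1/d_o1 = 1/(37.0) − 1/(180) = 0.02147, so d_i1 = 46.57 cm.
The intermediate image is 46.57 cm to the right of lens 1, which lies 24.17 cm to the right of lens 2 — a virtual object — so d_o2 = −24.17 cm.
Lens 2: 1/d_i2 = 1/f₂ − 1/d_o2 = 1/(25.0) − 1/(-24.17) = 0.08137, so d_i2 = 12.3 cm.
The final image is real, 12.3 cm to the right of lens 2 (overall magnification ≈ -0.13).

12.3 cm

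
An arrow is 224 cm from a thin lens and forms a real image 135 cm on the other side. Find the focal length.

Real image ⇒ d_i = +135 cm.
1/f = 1/d_o + 1/d_i = 1/(224) + 1/(135) = 0.01187, so f = 84.2 cm.
Since f is positive, the thin lens is converging.

f = 84.2 cm (converging)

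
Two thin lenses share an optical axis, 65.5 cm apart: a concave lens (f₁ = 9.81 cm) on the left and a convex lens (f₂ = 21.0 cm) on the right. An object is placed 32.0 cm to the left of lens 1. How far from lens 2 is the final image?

Lens 1 is diverging, so f₁ = −9.81 cm.
Lens 1: 1/d_i1 = 1/f₁ − 1/d_o1 = 1/(-9.81) − 1/(32.0) = -0.1332, so d_i1 = -7.508 cm.
The intermediate image is 7.508 cm to the left of lens 1 (virtual), which is 65.5 − (-7.508) = 73.01 cm to the left of lens 2, so d_o2 = +73.01 cm.
Lens 2: 1/d_i2 = 1/f₂ − 1/d_o2 = 1/(21.0) − 1/(73.01) = 0.03392, so d_i2 = 29.5 cm.
The final image is real, 29.5 cm to the right of lens 2 (overall magnification ≈ -0.095).

29.5 cm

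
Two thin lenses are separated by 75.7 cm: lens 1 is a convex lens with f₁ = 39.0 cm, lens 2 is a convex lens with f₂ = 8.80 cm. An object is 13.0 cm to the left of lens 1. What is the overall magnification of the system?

m = -0.153

Lens 1: 1/d_i1 = 1/(39.0) − 1/(13.0) = -0.05128, so d_i1 = -19.50 cm; m₁ = −d_i1/d_o1 = +1.500.
d_o2 = 75.7 − (-19.50) = 95.20 cm.
Lens 2: 1/d_i2 = 1/(8.80) − 1/(95.20) = 0.1031, so d_i2 = 9.696 cm; m₂ = −d_i2/d_o2 = -0.1019.
m = m₁·m₂ = (+1.500)(-0.1019) = -0.153.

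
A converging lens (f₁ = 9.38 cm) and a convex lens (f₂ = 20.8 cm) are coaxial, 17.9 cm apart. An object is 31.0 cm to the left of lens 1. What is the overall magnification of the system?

Lens 1: 1/d_i1 = 1/(9.38) − 1/(31.0) = 0.07435, so d_i1 = 13.45 cm; m₁ = −d_i1/d_o1 = -0.4339.
d_o2 = 17.9 − (13.45) = 4.450 cm.
Lens 2: 1/d_i2 = 1/(20.8) − 1/(4.450) = -0.1766, so d_i2 = -5.661 cm; m₂ = −d_i2/d_o2 = +1.272.
m = m₁·m₂ = (-0.4339)(+1.272) = -0.552.

m = -0.552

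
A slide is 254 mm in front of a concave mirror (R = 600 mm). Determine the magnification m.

f = R/2 = 600/2 = 300.0 mm.
1/d_i = 1/f − 1/d_o = 1/(300.0) − 1/(254) = -0.0006037, so d_i = -1657 mm.
m = −d_i/d_o = −(-1657)/(254) = +6.52.
The image is virtual, upright and enlarged, behind the mirror.

m = +6.52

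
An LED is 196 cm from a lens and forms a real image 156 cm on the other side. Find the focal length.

f = 86.9 cm (converging)

Real image ⇒ d_i = +156 cm.
1/f = 1/d_o + 1/d_i = 1/(196) + 1/(156) = 0.01151, so f = 86.9 cm.
Since f is positive, the lens is converging.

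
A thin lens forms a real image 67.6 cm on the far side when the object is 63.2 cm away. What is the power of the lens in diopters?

P = +3.06 D

d_i = +67.6 cm.
1/f = 1/d_o + 1/d_i = 1/(63.2) + 1/(67.6) = 0.03062 cm⁻¹.
f = 32.66 cm = 0.3266 m, so P = 1/f = +3.06 D.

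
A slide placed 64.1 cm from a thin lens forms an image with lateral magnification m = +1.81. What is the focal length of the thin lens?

m = −d_i/d_o ⇒ d_i = −m·d_o = −(+1.81)·(64.1) = -116.0 cm.
1/f = 1/d_o + 1/d_i = 1/(64.1) + 1/(-116.0) = 0.006980, so f = 143 cm.
Since f is positive, the thin lens is converging.

f = 143 cm (converging)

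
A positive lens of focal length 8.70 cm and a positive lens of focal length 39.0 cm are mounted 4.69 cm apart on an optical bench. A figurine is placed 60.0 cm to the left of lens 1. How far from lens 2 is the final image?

4.81 cm

Lens 1: 1/d_i1 = 1/f₁ − 1/d_o1 = 1/(8.70) − 1/(60.0) = 0.09828, so d_i1 = 10.18 cm.
The intermediate image is 10.18 cm to the right of lens 1, which lies 5.490 cm to the right of lens 2 — a virtual object — so d_o2 = −5.490 cm.
Lens 2: 1/d_i2 = 1/f₂ − 1/d_o2 = 1/(39.0) − 1/(-5.490) = 0.2078, so d_i2 = 4.81 cm.
The final image is real, 4.81 cm to the right of lens 2 (overall magnification ≈ -0.15).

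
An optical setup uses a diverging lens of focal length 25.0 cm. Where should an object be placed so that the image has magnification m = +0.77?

For a diverging lens, f = -25.0 cm.
m = −d_i/d_o ⇒ d_i = −m·d_o.
1/f = 1/d_o + 1/d_i = 1/d_o − 1/(m·d_o) = (1 − 1/m)/d_o, so d_o = f(1 − 1/m) = (-25.00)(1 − 1/(+0.77)) = 7.47 cm.

7.47 cm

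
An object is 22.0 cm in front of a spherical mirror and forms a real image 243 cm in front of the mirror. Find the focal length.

f = 20.2 cm (concave)

Real image ⇒ d_i = +243 cm.
1/f = 1/d_o + 1/d_i = 1/(22.0) + 1/(243) = 0.04957, so f = 20.2 cm.
Since f is positive, the spherical mirror is concave.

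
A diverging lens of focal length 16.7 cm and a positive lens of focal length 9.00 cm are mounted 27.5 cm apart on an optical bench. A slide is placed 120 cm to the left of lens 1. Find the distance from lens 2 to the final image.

Lens 1 is diverging, so f₁ = −16.7 cm.
Lens 1: 1/d_i1 = 1/f₁ − 1/d_o1 = 1/(-16.7) − 1/(120) = -0.06821, so d_i1 = -14.66 cm.
The intermediate image is 14.66 cm to the left of lens 1 (virtual), which is 27.5 − (-14.66) = 42.16 cm to the left of lens 2, so d_o2 = +42.16 cm.
Lens 2: 1/d_i2 = 1/f₂ − 1/d_o2 = 1/(9.00) − 1/(42.16) = 0.08739, so d_i2 = 11.4 cm.
The final image is real, 11.4 cm to the right of lens 2 (overall magnification ≈ -0.033).

11.4 cm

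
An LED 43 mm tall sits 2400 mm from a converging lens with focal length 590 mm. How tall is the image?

1/d_i = 1/f − 1/d_o = 1/(590.0) − 1/(2400) = 0.001278, so d_i = 782.3 mm.
m = −d_i/d_o = -0.3260.
|h_i| = |m|·h_o = 0.3260 × 43 = 14.0 mm. The image is real, inverted and reduced, on the far side of the lens.

14.0 mm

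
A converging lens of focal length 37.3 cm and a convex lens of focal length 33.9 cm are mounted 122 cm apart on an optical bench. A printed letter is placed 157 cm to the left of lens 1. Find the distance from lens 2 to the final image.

Lens 1: 1/d_i1 = 1/f₁ − 1/d_o1 = 1/(37.3) − 1/(157) = 0.02044, so d_i1 = 48.92 cm.
The intermediate image is 48.92 cm to the right of lens 1, which is 122 − (48.92) = 73.08 cm to the left of lens 2, so d_o2 = +73.08 cm.
Lens 2: 1/d_i2 = 1/f₂ − 1/d_o2 = 1/(33.9) − 1/(73.08) = 0.01581, so d_i2 = 63.2 cm.
The final image is real, 63.2 cm to the right of lens 2 (overall magnification ≈ 0.27).

63.2 cm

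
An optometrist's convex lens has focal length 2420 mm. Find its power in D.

P = +0.413 D

f = 242 cm = 2.42 m.
P = 1/f = 1/(2.42 m) = +0.413 D.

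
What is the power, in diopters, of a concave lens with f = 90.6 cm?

P = -1.10 D

For a concave lens, f = −90.6 cm.
f = -90.6 cm = -0.906 m.
P = 1/f = 1/(-0.906 m) = -1.10 D.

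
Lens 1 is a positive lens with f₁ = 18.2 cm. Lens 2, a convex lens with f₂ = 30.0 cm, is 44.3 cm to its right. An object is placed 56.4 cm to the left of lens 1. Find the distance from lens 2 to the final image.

41.6 cm

Lens 1: 1/d_i1 = 1/f₁ − 1/d_o1 = 1/(18.2) − 1/(56.4) = 0.03721, so d_i1 = 26.87 cm.
The intermediate image is 26.87 cm to the right of lens 1, which is 44.3 − (26.87) = 17.43 cm to the left of lens 2, so d_o2 = +17.43 cm.
Lens 2: 1/d_i2 = 1/f₂ − 1/d_o2 = 1/(30.0) − 1/(17.43) = -0.02404, so d_i2 = -41.6 cm.
The final image is virtual, 41.6 cm to the left of lens 2 (overall magnification ≈ -1.1).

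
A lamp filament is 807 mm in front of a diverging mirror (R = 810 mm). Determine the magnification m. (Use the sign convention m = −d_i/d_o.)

m = +0.334

f = R/2 = 810/2 = 405.0 mm; for a diverging mirror, f = -405.0 mm.
1/d_i = 1/f − 1/d_o = 1/(-405.0) − 1/(807) = -0.003708, so d_i = -269.7 mm.
m = −d_i/d_o = −(-269.7)/(807) = +0.334.
The image is virtual, upright and reduced, behind the mirror.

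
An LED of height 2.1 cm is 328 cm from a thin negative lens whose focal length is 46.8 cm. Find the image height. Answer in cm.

For a negative lens, f = -46.8 cm.
1/d_i = 1/f − 1/d_o = 1/(-46.80) − 1/(328) = -0.02442, so d_i = -40.96 cm.
m = −d_i/d_o = +0.1249.
|h_i| = |m|·h_o = 0.1249 × 2.1 = 0.262 cm. The image is virtual, upright and reduced, on the same side as the object.

0.262 cm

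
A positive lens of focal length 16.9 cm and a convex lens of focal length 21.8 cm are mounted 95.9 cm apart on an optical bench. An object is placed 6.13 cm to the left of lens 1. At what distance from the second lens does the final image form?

27.5 cm

Lens 1: 1/d_i1 = 1/f₁ − 1/d_o1 = 1/(16.9) − 1/(6.13) = -0.1040, so d_i1 = -9.619 cm.
The intermediate image is 9.619 cm to the left of lens 1 (virtual), which is 95.9 − (-9.619) = 105.5 cm to the left of lens 2, so d_o2 = +105.5 cm.
Lens 2: 1/d_i2 = 1/f₂ − 1/d_o2 = 1/(21.8) − 1/(105.5) = 0.03639, so d_i2 = 27.5 cm.
The final image is real, 27.5 cm to the right of lens 2 (overall magnification ≈ -0.41).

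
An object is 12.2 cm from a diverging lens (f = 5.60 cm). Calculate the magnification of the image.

m = +0.315

For a diverging lens, f = -5.60 cm.
1/d_i = 1/f − 1/d_o = 1/(-5.600) − 1/(12.2) = -0.2605, so d_i = -3.838 cm.
m = −d_i/d_o = −(-3.838)/(12.2) = +0.315.
The image is virtual, upright and reduced, on the same side as the object.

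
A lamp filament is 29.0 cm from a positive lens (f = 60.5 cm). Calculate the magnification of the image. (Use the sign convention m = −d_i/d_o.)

m = +1.92

1/d_i = 1/f − 1/d_o = 1/(60.50) − 1/(29.0) = -0.01795, so d_i = -55.70 cm.
m = −d_i/d_o = −(-55.70)/(29.0) = +1.92.
The image is virtual, upright and enlarged, on the same side as the object.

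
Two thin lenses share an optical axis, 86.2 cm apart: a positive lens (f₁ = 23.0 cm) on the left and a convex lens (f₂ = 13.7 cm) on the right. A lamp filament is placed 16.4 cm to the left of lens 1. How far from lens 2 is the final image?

15.1 cm

Lens 1: 1/d_i1 = 1/f₁ − 1/d_o1 = 1/(23.0) − 1/(16.4) = -0.01750, so d_i1 = -57.15 cm.
The intermediate image is 57.15 cm to the left of lens 1 (virtual), which is 86.2 − (-57.15) = 143.3 cm to the left of lens 2, so d_o2 = +143.3 cm.
Lens 2: 1/d_i2 = 1/f₂ − 1/d_o2 = 1/(13.7) − 1/(143.3) = 0.06601, so d_i2 = 15.1 cm.
The final image is real, 15.1 cm to the right of lens 2 (overall magnification ≈ -0.37).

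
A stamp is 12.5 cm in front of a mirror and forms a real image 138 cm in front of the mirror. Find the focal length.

f = 11.5 cm (concave)

Real image ⇒ d_i = +138 cm.
1/f = 1/d_o + 1/d_i = 1/(12.5) + 1/(138) = 0.08725, so f = 11.5 cm.
Since f is positive, the mirror is concave.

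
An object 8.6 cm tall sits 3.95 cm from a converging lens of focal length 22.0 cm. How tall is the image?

1/d_i = 1/f − 1/d_o = 1/(22.00) − 1/(3.95) = -0.2077, so d_i = -4.814 cm.
m = −d_i/d_o = +1.219.
|h_i| = |m|·h_o = 1.219 × 8.6 = 10.5 cm. The image is virtual, upright and enlarged, on the same side as the object.

10.5 cm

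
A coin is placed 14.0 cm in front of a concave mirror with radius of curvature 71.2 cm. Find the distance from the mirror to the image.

23.1 cm

f = R/2 = 71.2/2 = 35.60 cm.
Mirror equation: 1/d_i = 1/f − 1/d_o = 1/(35.60) − 1/(14.0) = 0.02809 − 0.07143 = -0.04334, so d_i = -23.1 cm.
The image is virtual, upright and enlarged, behind the mirror.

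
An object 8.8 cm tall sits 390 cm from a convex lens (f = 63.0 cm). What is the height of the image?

1/d_i = 1/f − 1/d_o = 1/(63.00) − 1/(390) = 0.01331, so d_i = 75.14 cm.
m = −d_i/d_o = -0.1927.
|h_i| = |m|·h_o = 0.1927 × 8.8 = 1.70 cm. The image is real, inverted and reduced, on the far side of the lens.

1.70 cm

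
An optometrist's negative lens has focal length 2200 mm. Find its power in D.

For a negative lens, f = −2200 mm.
f = -220 cm = -2.20 m.
P = 1/f = 1/(-2.20 m) = -0.455 D.

P = -0.455 D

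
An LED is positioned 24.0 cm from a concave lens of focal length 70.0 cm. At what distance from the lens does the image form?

For a concave lens, f = -70.0 cm.
Thin-lens equation: 1/v = 1/f − 1/u = 1/(-70.00) − 1/(24.0) = -0.01429 − 0.04167 = -0.05595, so v = -17.9 cm.
The image is virtual, upright and reduced, on the same side as the object.

17.9 cm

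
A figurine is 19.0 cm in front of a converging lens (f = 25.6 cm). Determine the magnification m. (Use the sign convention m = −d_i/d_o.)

m = +3.88

1/d_i = 1/f − 1/d_o = 1/(25.60) − 1/(19.0) = -0.01357, so d_i = -73.70 cm.
m = −d_i/d_o = −(-73.70)/(19.0) = +3.88.
The image is virtual, upright and enlarged, on the same side as the object.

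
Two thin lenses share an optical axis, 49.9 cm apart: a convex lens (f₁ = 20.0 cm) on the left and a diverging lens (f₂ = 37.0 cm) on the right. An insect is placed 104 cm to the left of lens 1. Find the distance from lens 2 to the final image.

Lens 1: 1/d_i1 = 1/f₁ − 1/d_o1 = 1/(20.0) − 1/(104) = 0.04038, so d_i1 = 24.76 cm.
The intermediate image is 24.76 cm to the right of lens 1, which is 49.9 − (24.76) = 25.14 cm to the left of lens 2, so d_o2 = +25.14 cm.
Lens 2 is diverging, so f₂ = −37.0 cm.
Lens 2: 1/d_i2 = 1/f₂ − 1/d_o2 = 1/(-37.0) − 1/(25.14) = -0.06680, so d_i2 = -15.0 cm.
The final image is virtual, 15.0 cm to the left of lens 2 (overall magnification ≈ -0.14).

15.0 cm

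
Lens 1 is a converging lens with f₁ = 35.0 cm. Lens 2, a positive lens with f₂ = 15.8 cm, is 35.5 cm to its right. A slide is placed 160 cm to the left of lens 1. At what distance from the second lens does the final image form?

5.85 cm

Lens 1: 1/d_i1 = 1/f₁ − 1/d_o1 = 1/(35.0) − 1/(160) = 0.02232, so d_i1 = 44.80 cm.
The intermediate image is 44.80 cm to the right of lens 1, which lies 9.300 cm to the right of lens 2 — a virtual object — so d_o2 = −9.300 cm.
Lens 2: 1/d_i2 = 1/f₂ − 1/d_o2 = 1/(15.8) − 1/(-9.300) = 0.1708, so d_i2 = 5.85 cm.
The final image is real, 5.85 cm to the right of lens 2 (overall magnification ≈ -0.18).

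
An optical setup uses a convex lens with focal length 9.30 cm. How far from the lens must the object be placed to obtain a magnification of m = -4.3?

m = −d_i/d_o ⇒ d_i = −m·d_o.
1/f = 1/d_o + 1/d_i = 1/d_o − 1/(m·d_o) = (1 − 1/m)/d_o, so d_o = f(1 − 1/m) = (9.300)(1 − 1/(-4.3)) = 11.5 cm.

11.5 cm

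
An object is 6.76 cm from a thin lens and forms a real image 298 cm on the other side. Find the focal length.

f = 6.61 cm (converging)

Real image ⇒ d_i = +298 cm.
1/f = 1/d_o + 1/d_i = 1/(6.76) + 1/(298) = 0.1513, so f = 6.61 cm.
Since f is positive, the thin lens is converging.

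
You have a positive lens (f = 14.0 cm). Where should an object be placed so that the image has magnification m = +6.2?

11.7 cm

m = −d_i/d_o ⇒ d_i = −m·d_o.
1/f = 1/d_o + 1/d_i = 1/d_o − 1/(m·d_o) = (1 − 1/m)/d_o, so d_o = f(1 − 1/m) = (14.00)(1 − 1/(+6.2)) = 11.7 cm.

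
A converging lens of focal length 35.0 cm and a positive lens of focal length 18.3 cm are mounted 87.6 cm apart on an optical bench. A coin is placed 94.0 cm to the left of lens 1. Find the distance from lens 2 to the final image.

43.0 cm

Lens 1: 1/d_i1 = 1/f₁ − 1/d_o1 = 1/(35.0) − 1/(94.0) = 0.01793, so d_i1 = 55.76 cm.
The intermediate image is 55.76 cm to the right of lens 1, which is 87.6 − (55.76) = 31.84 cm to the left of lens 2, so d_o2 = +31.84 cm.
Lens 2: 1/d_i2 = 1/f₂ − 1/d_o2 = 1/(18.3) − 1/(31.84) = 0.02324, so d_i2 = 43.0 cm.
The final image is real, 43.0 cm to the right of lens 2 (overall magnification ≈ 0.80).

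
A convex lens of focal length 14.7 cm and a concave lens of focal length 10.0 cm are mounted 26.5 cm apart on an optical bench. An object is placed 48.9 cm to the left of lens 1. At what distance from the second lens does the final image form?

3.54 cm

Lens 1: 1/d_i1 = 1/f₁ − 1/d_o1 = 1/(14.7) − 1/(48.9) = 0.04758, so d_i1 = 21.02 cm.
The intermediate image is 21.02 cm to the right of lens 1, which is 26.5 − (21.02) = 5.480 cm to the left of lens 2, so d_o2 = +5.480 cm.
Lens 2 is diverging, so f₂ = −10.0 cm.
Lens 2: 1/d_i2 = 1/f₂ − 1/d_o2 = 1/(-10.0) − 1/(5.480) = -0.2825, so d_i2 = -3.54 cm.
The final image is virtual, 3.54 cm to the left of lens 2 (overall magnification ≈ -0.28).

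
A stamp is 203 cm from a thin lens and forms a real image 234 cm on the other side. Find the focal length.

f = 109 cm (converging)

Real image ⇒ d_i = +234 cm.
1/f = 1/d_o + 1/d_i = 1/(203) + 1/(234) = 0.009200, so f = 109 cm.
Since f is positive, the thin lens is converging.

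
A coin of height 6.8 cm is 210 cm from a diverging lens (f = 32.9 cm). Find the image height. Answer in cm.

For a diverging lens, f = -32.9 cm.
1/d_i = 1/f − 1/d_o = 1/(-32.90) − 1/(210) = -0.03516, so d_i = -28.44 cm.
m = −d_i/d_o = +0.1354.
|h_i| = |m|·h_o = 0.1354 × 6.8 = 0.921 cm. The image is virtual, upright and reduced, on the same side as the object.

0.921 cm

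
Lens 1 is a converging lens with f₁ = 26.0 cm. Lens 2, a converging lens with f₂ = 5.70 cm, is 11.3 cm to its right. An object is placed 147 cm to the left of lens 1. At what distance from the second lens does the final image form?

Lens 1: 1/d_i1 = 1/f₁ − 1/d_o1 = 1/(26.0) − 1/(147) = 0.03166, so d_i1 = 31.59 cm.
The intermediate image is 31.59 cm to the right of lens 1, which lies 20.29 cm to the right of lens 2 — a virtual object — so d_o2 = −20.29 cm.
Lens 2: 1/d_i2 = 1/f₂ − 1/d_o2 = 1/(5.70) − 1/(-20.29) = 0.2247, so d_i2 = 4.45 cm.
The final image is real, 4.45 cm to the right of lens 2 (overall magnification ≈ -0.047).

4.45 cm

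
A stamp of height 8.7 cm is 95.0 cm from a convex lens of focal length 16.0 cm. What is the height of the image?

1/d_i = 1/f − 1/d_o = 1/(16.00) − 1/(95.0) = 0.05197, so d_i = 19.24 cm.
m = −d_i/d_o = -0.2025.
|h_i| = |m|·h_o = 0.2025 × 8.7 = 1.76 cm. The image is real, inverted and reduced, on the far side of the lens.

1.76 cm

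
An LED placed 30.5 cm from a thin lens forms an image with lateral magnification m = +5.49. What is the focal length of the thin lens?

m = −d_i/d_o ⇒ d_i = −m·d_o = −(+5.49)·(30.5) = -167.4 cm.
1/f = 1/d_o + 1/d_i = 1/(30.5) + 1/(-167.4) = 0.02681, so f = 37.3 cm.
Since f is positive, the thin lens is converging.

f = 37.3 cm (converging)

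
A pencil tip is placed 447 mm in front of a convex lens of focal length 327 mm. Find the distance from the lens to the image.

Lens equation: 1/v = 1/f − 1/u = 1/(327.0) − 1/(447) = 0.003058 − 0.002237 = 0.0008210, so v = 1220 mm.
The image is real, inverted and enlarged, on the far side of the lens.

1220 mm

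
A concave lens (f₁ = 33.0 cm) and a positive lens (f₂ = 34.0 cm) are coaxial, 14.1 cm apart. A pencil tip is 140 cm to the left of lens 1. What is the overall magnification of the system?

f₁ = −33.0 cm (diverging).
Lens 1: 1/d_i1 = 1/(-33.0) − 1/(140) = -0.03745, so d_i1 = -26.71 cm; m₁ = −d_i1/d_o1 = +0.1908.
d_o2 = 14.1 − (-26.71) = 40.81 cm.
Lens 2: 1/d_i2 = 1/(34.0) − 1/(40.81) = 0.004908, so d_i2 = 203.8 cm; m₂ = −d_i2/d_o2 = -4.993.
m = m₁·m₂ = (+0.1908)(-4.993) = -0.953.

m = -0.953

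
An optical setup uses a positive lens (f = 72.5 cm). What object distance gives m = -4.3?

m = −d_i/d_o ⇒ d_i = −m·d_o.
1/f = 1/d_o + 1/d_i = 1/d_o − 1/(m·d_o) = (1 − 1/m)/d_o, so d_o = f(1 − 1/m) = (72.50)(1 − 1/(-4.3)) = 89.4 cm.

89.4 cm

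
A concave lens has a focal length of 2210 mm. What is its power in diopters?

P = -0.452 D

For a concave lens, f = −2210 mm.
f = -221 cm = -2.21 m.
P = 1/f = 1/(-2.21 m) = -0.452 D.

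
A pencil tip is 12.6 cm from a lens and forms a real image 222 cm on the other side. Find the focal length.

f = 11.9 cm (converging)

Real image ⇒ d_i = +222 cm.
1/f = 1/d_o + 1/d_i = 1/(12.6) + 1/(222) = 0.08387, so f = 11.9 cm.
Since f is positive, the lens is converging.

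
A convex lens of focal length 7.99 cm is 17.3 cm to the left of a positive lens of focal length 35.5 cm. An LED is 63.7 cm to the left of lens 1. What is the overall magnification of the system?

m = -0.186

Lens 1: 1/d_i1 = 1/(7.99) − 1/(63.7) = 0.1095, so d_i1 = 9.136 cm; m₁ = −d_i1/d_o1 = -0.1434.
d_o2 = 17.3 − (9.136) = 8.164 cm.
Lens 2: 1/d_i2 = 1/(35.5) − 1/(8.164) = -0.09432, so d_i2 = -10.60 cm; m₂ = −d_i2/d_o2 = +1.299.
m = m₁·m₂ = (-0.1434)(+1.299) = -0.186.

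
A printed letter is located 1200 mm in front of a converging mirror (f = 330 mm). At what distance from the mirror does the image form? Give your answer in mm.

455 mm

Mirror equation: 1/s_i = 1/f − 1/s_o = 1/(330.0) − 1/(1200) = 0.003030 − 0.0008333 = 0.002197, so s_i = 455 mm.
The image is real, inverted and reduced, in front of the mirror.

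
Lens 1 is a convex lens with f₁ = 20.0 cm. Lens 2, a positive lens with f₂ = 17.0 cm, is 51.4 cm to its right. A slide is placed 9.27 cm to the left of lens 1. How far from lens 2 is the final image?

Lens 1: 1/d_i1 = 1/f₁ − 1/d_o1 = 1/(20.0) − 1/(9.27) = -0.05787, so d_i1 = -17.28 cm.
The intermediate image is 17.28 cm to the left of lens 1 (virtual), which is 51.4 − (-17.28) = 68.68 cm to the left of lens 2, so d_o2 = +68.68 cm.
Lens 2: 1/d_i2 = 1/f₂ − 1/d_o2 = 1/(17.0) − 1/(68.68) = 0.04426, so d_i2 = 22.6 cm.
The final image is real, 22.6 cm to the right of lens 2 (overall magnification ≈ -0.61).

22.6 cm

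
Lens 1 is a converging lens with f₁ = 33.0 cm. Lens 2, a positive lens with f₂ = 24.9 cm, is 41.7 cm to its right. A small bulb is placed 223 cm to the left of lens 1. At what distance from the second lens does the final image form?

3.37 cm

Lens 1: 1/d_i1 = 1/f₁ − 1/d_o1 = 1/(33.0) − 1/(223) = 0.02582, so d_i1 = 38.73 cm.
The intermediate image is 38.73 cm to the right of lens 1, which is 41.7 − (38.73) = 2.970 cm to the left of lens 2, so d_o2 = +2.970 cm.
Lens 2: 1/d_i2 = 1/f₂ − 1/d_o2 = 1/(24.9) − 1/(2.970) = -0.2965, so d_i2 = -3.37 cm.
The final image is virtual, 3.37 cm to the left of lens 2 (overall magnification ≈ -0.20).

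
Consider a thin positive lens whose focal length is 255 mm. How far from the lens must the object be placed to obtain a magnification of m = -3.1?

337 mm

m = −d_i/d_o ⇒ d_i = −m·d_o.
1/f = 1/d_o + 1/d_i = 1/d_o − 1/(m·d_o) = (1 − 1/m)/d_o, so d_o = f(1 − 1/m) = (255.0)(1 − 1/(-3.1)) = 337 mm.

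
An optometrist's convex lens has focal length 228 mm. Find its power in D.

f = 22.8 cm = 0.228 m.
P = 1/f = 1/(0.228 m) = +4.39 D.

P = +4.39 D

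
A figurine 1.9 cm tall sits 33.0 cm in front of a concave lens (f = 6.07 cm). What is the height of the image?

0.295 cm

For a concave lens, f = -6.07 cm.
1/d_i = 1/f − 1/d_o = 1/(-6.070) − 1/(33.0) = -0.1950, so d_i = -5.127 cm.
m = −d_i/d_o = +0.1554.
|h_i| = |m|·h_o = 0.1554 × 1.9 = 0.295 cm. The image is virtual, upright and reduced, on the same side as the object.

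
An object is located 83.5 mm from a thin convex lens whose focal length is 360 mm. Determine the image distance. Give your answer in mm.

109 mm

Thin-lens equation: 1/q = 1/f − 1/p = 1/(360.0) − 1/(83.5) = 0.002778 − 0.01198 = -0.009198, so q = -109 mm.
The image is virtual, upright and enlarged, on the same side as the object.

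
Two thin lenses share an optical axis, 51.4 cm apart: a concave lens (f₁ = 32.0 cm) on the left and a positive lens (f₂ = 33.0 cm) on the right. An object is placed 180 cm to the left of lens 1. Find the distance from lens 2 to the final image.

Lens 1 is diverging, so f₁ = −32.0 cm.
Lens 1: 1/d_i1 = 1/f₁ − 1/d_o1 = 1/(-32.0) − 1/(180) = -0.03681, so d_i1 = -27.17 cm.
The intermediate image is 27.17 cm to the left of lens 1 (virtual), which is 51.4 − (-27.17) = 78.57 cm to the left of lens 2, so d_o2 = +78.57 cm.
Lens 2: 1/d_i2 = 1/f₂ − 1/d_o2 = 1/(33.0) − 1/(78.57) = 0.01758, so d_i2 = 56.9 cm.
The final image is real, 56.9 cm to the right of lens 2 (overall magnification ≈ -0.11).

56.9 cm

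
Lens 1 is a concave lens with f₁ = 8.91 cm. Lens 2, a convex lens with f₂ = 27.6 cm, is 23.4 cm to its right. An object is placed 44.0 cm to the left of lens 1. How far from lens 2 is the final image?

265 cm

Lens 1 is diverging, so f₁ = −8.91 cm.
Lens 1: 1/d_i1 = 1/f₁ − 1/d_o1 = 1/(-8.91) − 1/(44.0) = -0.1350, so d_i1 = -7.410 cm.
The intermediate image is 7.410 cm to the left of lens 1 (virtual), which is 23.4 − (-7.410) = 30.81 cm to the left of lens 2, so d_o2 = +30.81 cm.
Lens 2: 1/d_i2 = 1/f₂ − 1/d_o2 = 1/(27.6) − 1/(30.81) = 0.003775, so d_i2 = 265 cm.
The final image is real, 265 cm to the right of lens 2 (overall magnification ≈ -1.4).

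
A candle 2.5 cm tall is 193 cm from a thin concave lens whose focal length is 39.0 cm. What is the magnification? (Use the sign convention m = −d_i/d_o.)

m = +0.168

For a concave lens, f = -39.0 cm.
1/d_i = 1/f − 1/d_o = 1/(-39.00) − 1/(193) = -0.03082, so d_i = -32.44 cm.
m = −d_i/d_o = −(-32.44)/(193) = +0.168.
The image is virtual, upright and reduced, on the same side as the object.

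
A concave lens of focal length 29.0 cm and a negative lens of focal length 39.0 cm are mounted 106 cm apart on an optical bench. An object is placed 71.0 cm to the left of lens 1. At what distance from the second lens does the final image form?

29.8 cm

Lens 1 is diverging, so f₁ = −29.0 cm.
Lens 1: 1/d_i1 = 1/f₁ − 1/d_o1 = 1/(-29.0) − 1/(71.0) = -0.04857, so d_i1 = -20.59 cm.
The intermediate image is 20.59 cm to the left of lens 1 (virtual), which is 106 − (-20.59) = 126.6 cm to the left of lens 2, so d_o2 = +126.6 cm.
Lens 2 is diverging, so f₂ = −39.0 cm.
Lens 2: 1/d_i2 = 1/f₂ − 1/d_o2 = 1/(-39.0) − 1/(126.6) = -0.03354, so d_i2 = -29.8 cm.
The final image is virtual, 29.8 cm to the left of lens 2 (overall magnification ≈ 0.068).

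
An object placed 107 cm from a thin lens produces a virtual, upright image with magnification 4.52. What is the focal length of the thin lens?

f = 137 cm (converging)

m = −d_i/d_o ⇒ d_i = −m·d_o = −(+4.52)·(107) = -483.6 cm.
1/f = 1/d_o + 1/d_i = 1/(107) + 1/(-483.6) = 0.007278, so f = 137 cm.
Since f is positive, the thin lens is converging.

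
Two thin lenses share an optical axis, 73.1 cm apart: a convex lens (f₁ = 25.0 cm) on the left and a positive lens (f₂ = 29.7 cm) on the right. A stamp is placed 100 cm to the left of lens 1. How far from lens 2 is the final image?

117 cm

Lens 1: 1/d_i1 = 1/f₁ − 1/d_o1 = 1/(25.0) − 1/(100) = 0.03000, so d_i1 = 33.33 cm.
The intermediate image is 33.33 cm to the right of lens 1, which is 73.1 − (33.33) = 39.77 cm to the left of lens 2, so d_o2 = +39.77 cm.
Lens 2: 1/d_i2 = 1/f₂ − 1/d_o2 = 1/(29.7) − 1/(39.77) = 0.008525, so d_i2 = 117 cm.
The final image is real, 117 cm to the right of lens 2 (overall magnification ≈ 0.98).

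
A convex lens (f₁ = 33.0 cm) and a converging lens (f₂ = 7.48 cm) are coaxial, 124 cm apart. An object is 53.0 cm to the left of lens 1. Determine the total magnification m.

Lens 1: 1/d_i1 = 1/(33.0) − 1/(53.0) = 0.01144, so d_i1 = 87.45 cm; m₁ = −d_i1/d_o1 = -1.650.
d_o2 = 124 − (87.45) = 36.55 cm.
Lens 2: 1/d_i2 = 1/(7.48) − 1/(36.55) = 0.1063, so d_i2 = 9.405 cm; m₂ = −d_i2/d_o2 = -0.2573.
m = m₁·m₂ = (-1.650)(-0.2573) = +0.425.

m = +0.425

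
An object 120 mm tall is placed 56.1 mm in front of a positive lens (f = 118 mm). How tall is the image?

229 mm

1/d_i = 1/f − 1/d_o = 1/(118.0) − 1/(56.1) = -0.009351, so d_i = -106.9 mm.
m = −d_i/d_o = +1.906.
|h_i| = |m|·h_o = 1.906 × 120 = 229 mm. The image is virtual, upright and enlarged, on the same side as the object.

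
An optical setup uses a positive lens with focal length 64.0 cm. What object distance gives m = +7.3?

55.2 cm

m = −d_i/d_o ⇒ d_i = −m·d_o.
1/f = 1/d_o + 1/d_i = 1/d_o − 1/(m·d_o) = (1 − 1/m)/d_o, so d_o = f(1 − 1/m) = (64.00)(1 − 1/(+7.3)) = 55.2 cm.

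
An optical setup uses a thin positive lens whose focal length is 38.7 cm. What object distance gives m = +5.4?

m = −d_i/d_o ⇒ d_i = −m·d_o.
1/f = 1/d_o + 1/d_i = 1/d_o − 1/(m·d_o) = (1 − 1/m)/d_o, so d_o = f(1 − 1/m) = (38.70)(1 − 1/(+5.4)) = 31.5 cm.

31.5 cm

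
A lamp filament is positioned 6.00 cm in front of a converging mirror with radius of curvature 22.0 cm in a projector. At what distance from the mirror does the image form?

f = R/2 = 22.0/2 = 11.00 cm.
Mirror equation: 1/d_i = 1/f − 1/d_o = 1/(11.00) − 1/(6.00) = 0.09091 − 0.1667 = -0.07576, so d_i = -13.2 cm.
The image is virtual, upright and enlarged, behind the mirror.

13.2 cm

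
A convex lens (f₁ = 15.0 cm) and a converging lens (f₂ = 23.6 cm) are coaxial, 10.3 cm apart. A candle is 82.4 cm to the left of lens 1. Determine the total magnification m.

m = -0.166

Lens 1: 1/d_i1 = 1/(15.0) − 1/(82.4) = 0.05453, so d_i1 = 18.34 cm; m₁ = −d_i1/d_o1 = -0.2226.
d_o2 = 10.3 − (18.34) = -8.040 cm (virtual object).
Lens 2: 1/d_i2 = 1/(23.6) − 1/(-8.040) = 0.1668, so d_i2 = 5.997 cm; m₂ = −d_i2/d_o2 = +0.7459.
m = m₁·m₂ = (-0.2226)(+0.7459) = -0.166.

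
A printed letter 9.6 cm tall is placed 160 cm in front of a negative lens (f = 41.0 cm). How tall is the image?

1.96 cm

For a negative lens, f = -41.0 cm.
1/d_i = 1/f − 1/d_o = 1/(-41.00) − 1/(160) = -0.03064, so d_i = -32.64 cm.
m = −d_i/d_o = +0.2040.
|h_i| = |m|·h_o = 0.2040 × 9.6 = 1.96 cm. The image is virtual, upright and reduced, on the same side as the object.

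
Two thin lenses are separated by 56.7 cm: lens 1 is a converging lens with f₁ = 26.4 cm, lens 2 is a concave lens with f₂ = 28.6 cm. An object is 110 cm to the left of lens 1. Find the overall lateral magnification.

m = -0.179

Lens 1: 1/d_i1 = 1/(26.4) − 1/(110) = 0.02879, so d_i1 = 34.74 cm; m₁ = −d_i1/d_o1 = -0.3158.
d_o2 = 56.7 − (34.74) = 21.96 cm.
f₂ = −28.6 cm (diverging).
Lens 2: 1/d_i2 = 1/(-28.6) − 1/(21.96) = -0.08050, so d_i2 = -12.42 cm; m₂ = −d_i2/d_o2 = +0.5657.
m = m₁·m₂ = (-0.3158)(+0.5657) = -0.179.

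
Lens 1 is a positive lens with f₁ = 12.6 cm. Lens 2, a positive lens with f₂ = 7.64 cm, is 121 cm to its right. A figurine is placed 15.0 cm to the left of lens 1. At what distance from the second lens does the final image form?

Lens 1: 1/d_i1 = 1/f₁ − 1/d_o1 = 1/(12.6) − 1/(15.0) = 0.01270, so d_i1 = 78.75 cm.
The intermediate image is 78.75 cm to the right of lens 1, which is 121 − (78.75) = 42.25 cm to the left of lens 2, so d_o2 = +42.25 cm.
Lens 2: 1/d_i2 = 1/f₂ − 1/d_o2 = 1/(7.64) − 1/(42.25) = 0.1072, so d_i2 = 9.33 cm.
The final image is real, 9.33 cm to the right of lens 2 (overall magnification ≈ 1.2).

9.33 cm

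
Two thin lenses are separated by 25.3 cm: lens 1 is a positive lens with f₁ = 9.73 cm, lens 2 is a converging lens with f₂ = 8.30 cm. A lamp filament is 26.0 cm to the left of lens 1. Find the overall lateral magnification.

Lens 1: 1/d_i1 = 1/(9.73) − 1/(26.0) = 0.06431, so d_i1 = 15.55 cm; m₁ = −d_i1/d_o1 = -0.5981.
d_o2 = 25.3 − (15.55) = 9.750 cm.
Lens 2: 1/d_i2 = 1/(8.30) − 1/(9.750) = 0.01792, so d_i2 = 55.81 cm; m₂ = −d_i2/d_o2 = -5.724.
m = m₁·m₂ = (-0.5981)(-5.724) = +3.42.

m = +3.42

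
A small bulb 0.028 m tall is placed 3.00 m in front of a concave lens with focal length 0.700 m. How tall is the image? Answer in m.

0.00530 m

For a concave lens, f = -0.700 m.
1/d_i = 1/f − 1/d_o = 1/(-0.7000) − 1/(3.00) = -1.762, so d_i = -0.5676 m.
m = −d_i/d_o = +0.1892.
|h_i| = |m|·h_o = 0.1892 × 0.028 = 0.00530 m. The image is virtual, upright and reduced, on the same side as the object.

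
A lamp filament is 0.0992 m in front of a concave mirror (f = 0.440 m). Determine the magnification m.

1/d_i = 1/f − 1/d_o = 1/(0.4400) − 1/(0.0992) = -7.808, so d_i = -0.1281 m.
m = −d_i/d_o = −(-0.1281)/(0.0992) = +1.29.
The image is virtual, upright and enlarged, behind the mirror.

m = +1.29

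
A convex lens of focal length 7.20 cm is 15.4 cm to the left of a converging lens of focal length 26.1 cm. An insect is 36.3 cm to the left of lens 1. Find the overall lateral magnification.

m = -0.328

Lens 1: 1/d_i1 = 1/(7.20) − 1/(36.3) = 0.1113, so d_i1 = 8.981 cm; m₁ = −d_i1/d_o1 = -0.2474.
d_o2 = 15.4 − (8.981) = 6.419 cm.
Lens 2: 1/d_i2 = 1/(26.1) − 1/(6.419) = -0.1175, so d_i2 = -8.513 cm; m₂ = −d_i2/d_o2 = +1.326.
m = m₁·m₂ = (-0.2474)(+1.326) = -0.328.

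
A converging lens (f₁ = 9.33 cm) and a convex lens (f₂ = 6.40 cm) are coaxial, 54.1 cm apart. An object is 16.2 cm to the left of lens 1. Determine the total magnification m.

Lens 1: 1/d_i1 = 1/(9.33) − 1/(16.2) = 0.04545, so d_i1 = 22.00 cm; m₁ = −d_i1/d_o1 = -1.358.
d_o2 = 54.1 − (22.00) = 32.10 cm.
Lens 2: 1/d_i2 = 1/(6.40) − 1/(32.10) = 0.1251, so d_i2 = 7.994 cm; m₂ = −d_i2/d_o2 = -0.2490.
m = m₁·m₂ = (-1.358)(-0.2490) = +0.338.

m = +0.338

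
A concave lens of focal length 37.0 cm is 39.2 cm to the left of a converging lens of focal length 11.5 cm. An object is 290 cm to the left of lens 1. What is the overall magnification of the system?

f₁ = −37.0 cm (diverging).
Lens 1: 1/d_i1 = 1/(-37.0) − 1/(290) = -0.03048, so d_i1 = -32.81 cm; m₁ = −d_i1/d_o1 = +0.1131.
d_o2 = 39.2 − (-32.81) = 72.01 cm.
Lens 2: 1/d_i2 = 1/(11.5) − 1/(72.01) = 0.07307, so d_i2 = 13.69 cm; m₂ = −d_i2/d_o2 = -0.1901.
m = m₁·m₂ = (+0.1131)(-0.1901) = -0.0215.

m = -0.0215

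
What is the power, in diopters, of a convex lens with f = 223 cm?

P = +0.448 D

f = 223 cm = 2.23 m.
P = 1/f = 1/(2.23 m) = +0.448 D.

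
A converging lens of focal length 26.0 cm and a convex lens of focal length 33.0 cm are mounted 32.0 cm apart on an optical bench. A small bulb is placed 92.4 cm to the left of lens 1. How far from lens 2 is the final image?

Lens 1: 1/d_i1 = 1/f₁ − 1/d_o1 = 1/(26.0) − 1/(92.4) = 0.02764, so d_i1 = 36.18 cm.
The intermediate image is 36.18 cm to the right of lens 1, which lies 4.180 cm to the right of lens 2 — a virtual object — so d_o2 = −4.180 cm.
Lens 2: 1/d_i2 = 1/f₂ − 1/d_o2 = 1/(33.0) − 1/(-4.180) = 0.2695, so d_i2 = 3.71 cm.
The final image is real, 3.71 cm to the right of lens 2 (overall magnification ≈ -0.35).

3.71 cm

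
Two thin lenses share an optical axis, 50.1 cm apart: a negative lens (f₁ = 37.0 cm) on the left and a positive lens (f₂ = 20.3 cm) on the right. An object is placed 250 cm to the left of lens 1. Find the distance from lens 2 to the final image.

Lens 1 is diverging, so f₁ = −37.0 cm.
Lens 1: 1/d_i1 = 1/f₁ − 1/d_o1 = 1/(-37.0) − 1/(250) = -0.03103, so d_i1 = -32.23 cm.
The intermediate image is 32.23 cm to the left of lens 1 (virtual), which is 50.1 − (-32.23) = 82.33 cm to the left of lens 2, so d_o2 = +82.33 cm.
Lens 2: 1/d_i2 = 1/f₂ − 1/d_o2 = 1/(20.3) − 1/(82.33) = 0.03711, so d_i2 = 26.9 cm.
The final image is real, 26.9 cm to the right of lens 2 (overall magnification ≈ -0.042).

26.9 cm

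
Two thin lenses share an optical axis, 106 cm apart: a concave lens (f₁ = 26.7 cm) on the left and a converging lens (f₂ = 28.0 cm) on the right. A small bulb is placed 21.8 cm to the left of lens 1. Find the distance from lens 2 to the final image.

36.7 cm

Lens 1 is diverging, so f₁ = −26.7 cm.
Lens 1: 1/d_i1 = 1/f₁ − 1/d_o1 = 1/(-26.7) − 1/(21.8) = -0.08332, so d_i1 = -12.00 cm.
The intermediate image is 12.00 cm to the left of lens 1 (virtual), which is 106 − (-12.00) = 118.0 cm to the left of lens 2, so d_o2 = +118.0 cm.
Lens 2: 1/d_i2 = 1/f₂ − 1/d_o2 = 1/(28.0) − 1/(118.0) = 0.02724, so d_i2 = 36.7 cm.
The final image is real, 36.7 cm to the right of lens 2 (overall magnification ≈ -0.17).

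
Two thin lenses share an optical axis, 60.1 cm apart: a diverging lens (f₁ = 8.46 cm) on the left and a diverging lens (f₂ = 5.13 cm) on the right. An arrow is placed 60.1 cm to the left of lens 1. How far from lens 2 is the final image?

Lens 1 is diverging, so f₁ = −8.46 cm.
Lens 1: 1/d_i1 = 1/f₁ − 1/d_o1 = 1/(-8.46) − 1/(60.1) = -0.1348, so d_i1 = -7.416 cm.
The intermediate image is 7.416 cm to the left of lens 1 (virtual), which is 60.1 − (-7.416) = 67.52 cm to the left of lens 2, so d_o2 = +67.52 cm.
Lens 2 is diverging, so f₂ = −5.13 cm.
Lens 2: 1/d_i2 = 1/f₂ − 1/d_o2 = 1/(-5.13) − 1/(67.52) = -0.2097, so d_i2 = -4.77 cm.
The final image is virtual, 4.77 cm to the left of lens 2 (overall magnification ≈ 0.0087).

4.77 cm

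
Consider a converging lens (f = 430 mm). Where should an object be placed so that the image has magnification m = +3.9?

320 mm

m = −d_i/d_o ⇒ d_i = −m·d_o.
1/f = 1/d_o + 1/d_i = 1/d_o − 1/(m·d_o) = (1 − 1/m)/d_o, so d_o = f(1 − 1/m) = (430.0)(1 − 1/(+3.9)) = 320 mm.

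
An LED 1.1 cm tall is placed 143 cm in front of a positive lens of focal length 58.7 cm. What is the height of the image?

1/d_i = 1/f − 1/d_o = 1/(58.70) − 1/(143) = 0.01004, so d_i = 99.57 cm.
m = −d_i/d_o = -0.6963.
|h_i| = |m|·h_o = 0.6963 × 1.1 = 0.766 cm. The image is real, inverted and reduced, on the far side of the lens.

0.766 cm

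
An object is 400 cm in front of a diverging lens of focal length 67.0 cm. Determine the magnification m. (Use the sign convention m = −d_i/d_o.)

m = +0.143

For a diverging lens, f = -67.0 cm.
1/d_i = 1/f − 1/d_o = 1/(-67.00) − 1/(400) = -0.01743, so d_i = -57.39 cm.
m = −d_i/d_o = −(-57.39)/(400) = +0.143.
The image is virtual, upright and reduced, on the same side as the object.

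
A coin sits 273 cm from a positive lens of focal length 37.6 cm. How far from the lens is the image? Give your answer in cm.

Lens equation: 1/s_i = 1/f − 1/s_o = 1/(37.60) − 1/(273) = 0.02660 − 0.003663 = 0.02293, so s_i = 43.6 cm.
The image is real, inverted and reduced, on the far side of the lens.

43.6 cm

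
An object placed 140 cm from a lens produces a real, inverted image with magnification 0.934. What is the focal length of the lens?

f = 67.6 cm (converging)

m = −d_i/d_o ⇒ d_i = −m·d_o = −(-0.934)·(140) = 130.8 cm.
1/f = 1/d_o + 1/d_i = 1/(140) + 1/(130.8) = 0.01479, so f = 67.6 cm.
Since f is positive, the lens is converging.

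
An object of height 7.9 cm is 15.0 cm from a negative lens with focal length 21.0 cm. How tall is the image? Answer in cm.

For a negative lens, f = -21.0 cm.
1/d_i = 1/f − 1/d_o = 1/(-21.00) − 1/(15.0) = -0.1143, so d_i = -8.750 cm.
m = −d_i/d_o = +0.5833.
|h_i| = |m|·h_o = 0.5833 × 7.9 = 4.61 cm. The image is virtual, upright and reduced, on the same side as the object.

4.61 cm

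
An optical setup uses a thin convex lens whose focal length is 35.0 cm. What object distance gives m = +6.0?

29.2 cm

m = −d_i/d_o ⇒ d_i = −m·d_o.
1/f = 1/d_o + 1/d_i = 1/d_o − 1/(m·d_o) = (1 − 1/m)/d_o, so d_o = f(1 − 1/m) = (35.00)(1 − 1/(+6.0)) = 29.2 cm.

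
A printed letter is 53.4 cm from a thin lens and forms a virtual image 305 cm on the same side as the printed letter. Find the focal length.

f = 64.7 cm (converging)

Virtual image ⇒ d_i = −305 cm.
1/f = 1/d_o + 1/d_i = 1/(53.4) + 1/(-305) = 0.01545, so f = 64.7 cm.
Since f is positive, the thin lens is converging.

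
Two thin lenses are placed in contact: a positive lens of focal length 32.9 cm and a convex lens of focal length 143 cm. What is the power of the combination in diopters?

P = +3.74 D

P₁ = 1/f₁ = 1/(0.329 m) = +3.040 D; P₂ = 1/f₂ = 1/(1.43 m) = +0.6993 D.
For thin lenses in contact, P = P₁ + P₂ = (+3.040) + (+0.6993) = +3.74 D.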